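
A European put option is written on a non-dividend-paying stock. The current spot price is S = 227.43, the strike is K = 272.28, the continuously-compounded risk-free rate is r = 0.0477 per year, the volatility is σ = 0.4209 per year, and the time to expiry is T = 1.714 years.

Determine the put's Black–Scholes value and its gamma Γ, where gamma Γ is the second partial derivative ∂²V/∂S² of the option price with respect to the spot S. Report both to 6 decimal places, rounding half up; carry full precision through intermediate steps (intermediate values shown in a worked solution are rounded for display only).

price = 64.458060
Γ = 0.003168

σ√T = 0.4209·√1.714 = 0.551042
d₁ = (ln(S/K) + (r+σ²/2)T) / (σ√T) = (ln(227.43/272.28) + (0.0477+0.4209²/2)·1.714) / 0.551042 = (-0.179988 + 0.233581) / 0.551042 = 0.097257
d₂ = d₁ − σ√T = 0.097257 − 0.551042 = -0.453784
e^{−rT} = e^{−0.0477·1.714} = 0.921495
N(−d₁) = 0.461261,  N(−d₂) = 0.675008
Put price V = K·e^{−rT}·N(−d₂) − S·N(−d₁) = 169.362669 − 104.904609 = 64.458060
φ(d₁) = (1/√(2π))·e^{−d₁²/2} = 0.397060
Γ = φ(d₁) / (S·σ·√T) = 0.003168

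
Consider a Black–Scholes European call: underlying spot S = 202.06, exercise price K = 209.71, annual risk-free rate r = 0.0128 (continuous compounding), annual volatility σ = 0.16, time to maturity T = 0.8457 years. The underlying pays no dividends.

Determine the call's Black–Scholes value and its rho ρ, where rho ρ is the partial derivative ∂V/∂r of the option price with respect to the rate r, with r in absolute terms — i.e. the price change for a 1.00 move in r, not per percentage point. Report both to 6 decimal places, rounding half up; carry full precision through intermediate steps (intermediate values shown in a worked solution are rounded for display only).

σ√T = 0.16·√0.8457 = 0.147139
d₁ = (ln(S/K) + (r+σ²/2)T) / (σ√T) = (ln(202.06/209.71) + (0.0128+0.16²/2)·0.8457) / 0.147139 = (-0.037161 + 0.021650) / 0.147139 = -0.105417
d₂ = d₁ − σ√T = -0.105417 − 0.147139 = -0.252557
e^{−rT} = e^{−0.0128·0.8457} = 0.989233
N(d₁) = 0.458022,  N(d₂) = 0.400305
Call price V = S·N(d₁) − K·e^{−rT}·N(d₂) = 92.547988 − 83.044227 = 9.503761
ρ = K·T·e^{−rT}·N(d₂) = 70.230503

price = 9.503761
ρ = 70.230503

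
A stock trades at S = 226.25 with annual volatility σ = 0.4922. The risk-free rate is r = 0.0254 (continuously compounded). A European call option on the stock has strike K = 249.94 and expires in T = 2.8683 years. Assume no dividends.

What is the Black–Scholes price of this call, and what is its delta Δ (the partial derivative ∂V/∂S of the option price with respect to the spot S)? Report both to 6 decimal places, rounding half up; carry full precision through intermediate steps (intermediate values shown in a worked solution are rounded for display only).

price = 71.079877
Δ = 0.649783

σ√T = 0.4922·√2.8683 = 0.833593
d₁ = (ln(S/K) + (r+σ²/2)T) / (σ√T) = (ln(226.25/249.94) + (0.0254+0.4922²/2)·2.8683) / 0.833593 = (-0.099580 + 0.420293) / 0.833593 = 0.384736
d₂ = d₁ − σ√T = 0.384736 − 0.833593 = -0.448857
e^{−rT} = e^{−0.0254·2.8683} = 0.929736
N(d₁) = 0.649783,  N(d₂) = 0.326767
Call price V = S·N(d₁) − K·e^{−rT}·N(d₂) = 147.013493 − 75.933615 = 71.079877
Δ = N(d₁) = 0.649783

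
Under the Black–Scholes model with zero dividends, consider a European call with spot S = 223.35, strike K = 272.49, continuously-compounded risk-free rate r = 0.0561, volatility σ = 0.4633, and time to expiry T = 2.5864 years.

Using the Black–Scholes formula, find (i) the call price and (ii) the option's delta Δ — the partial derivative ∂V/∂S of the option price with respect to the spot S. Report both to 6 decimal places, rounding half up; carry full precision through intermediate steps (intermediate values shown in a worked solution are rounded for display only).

price = 60.675357
Δ = 0.618059

σ√T = 0.4633·√2.5864 = 0.745092
d₁ = (ln(S/K) + (r+σ²/2)T) / (σ√T) = (ln(223.35/272.49) + (0.0561+0.4633²/2)·2.5864) / 0.745092 = (-0.198862 + 0.422678) / 0.745092 = 0.300388
d₂ = d₁ − σ√T = 0.300388 − 0.745092 = -0.444705
e^{−rT} = e^{−0.0561·2.5864} = 0.864938
N(d₁) = 0.618059,  N(d₂) = 0.328267
Call price V = S·N(d₁) − K·e^{−rT}·N(d₂) = 138.043532 − 77.368174 = 60.675357
Δ = N(d₁) = 0.618059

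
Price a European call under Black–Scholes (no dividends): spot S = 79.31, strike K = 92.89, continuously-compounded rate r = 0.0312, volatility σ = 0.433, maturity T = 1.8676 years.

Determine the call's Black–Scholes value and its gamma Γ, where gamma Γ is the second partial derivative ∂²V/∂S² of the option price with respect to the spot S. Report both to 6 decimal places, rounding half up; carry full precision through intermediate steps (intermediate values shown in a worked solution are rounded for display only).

price = 15.527426
Γ = 0.008432

σ√T = 0.433·√1.8676 = 0.591739
d₁ = (ln(S/K) + (r+σ²/2)T) / (σ√T) = (ln(79.31/92.89) + (0.0312+0.433²/2)·1.8676) / 0.591739 = (-0.158052 + 0.233346) / 0.591739 = 0.127243
d₂ = d₁ − σ√T = 0.127243 − 0.591739 = -0.464496
e^{−rT} = e^{−0.0312·1.8676} = 0.943396
N(d₁) = 0.550626,  N(d₂) = 0.321146
Call price V = S·N(d₁) − K·e^{−rT}·N(d₂) = 43.670145 − 28.142718 = 15.527426
φ(d₁) = (1/√(2π))·e^{−d₁²/2} = 0.395726
Γ = φ(d₁) / (S·σ·√T) = 0.008432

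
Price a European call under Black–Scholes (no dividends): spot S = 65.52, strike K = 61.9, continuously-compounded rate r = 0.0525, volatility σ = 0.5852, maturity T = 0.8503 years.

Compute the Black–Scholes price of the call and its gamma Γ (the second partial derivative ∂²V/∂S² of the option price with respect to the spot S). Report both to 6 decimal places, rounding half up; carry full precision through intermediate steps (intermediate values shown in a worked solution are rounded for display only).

σ√T = 0.5852·√0.8503 = 0.539623
d₁ = (ln(S/K) + (r+σ²/2)T) / (σ√T) = (ln(65.52/61.9) + (0.0525+0.5852²/2)·0.8503) / 0.539623 = (0.056835 + 0.190237) / 0.539623 = 0.457861
d₂ = d₁ − σ√T = 0.457861 − 0.539623 = -0.081762
e^{−rT} = e^{−0.0525·0.8503} = 0.956341
N(d₁) = 0.676474,  N(d₂) = 0.467418
Call price V = S·N(d₁) − K·e^{−rT}·N(d₂) = 44.322574 − 27.669988 = 16.652586
φ(d₁) = (1/√(2π))·e^{−d₁²/2} = 0.359243
Γ = φ(d₁) / (S·σ·√T) = 0.010161

price = 16.652586
Γ = 0.010161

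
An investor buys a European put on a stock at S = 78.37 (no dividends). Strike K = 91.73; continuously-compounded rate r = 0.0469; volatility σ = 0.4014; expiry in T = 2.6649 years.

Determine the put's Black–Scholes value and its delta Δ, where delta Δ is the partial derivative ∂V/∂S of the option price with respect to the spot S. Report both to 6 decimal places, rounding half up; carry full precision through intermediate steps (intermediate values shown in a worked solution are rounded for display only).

σ√T = 0.4014·√2.6649 = 0.655266
d₁ = (ln(S/K) + (r+σ²/2)T) / (σ√T) = (ln(78.37/91.73) + (0.0469+0.4014²/2)·2.6649) / 0.655266 = (-0.157408 + 0.339671) / 0.655266 = 0.278150
d₂ = d₁ − σ√T = 0.278150 − 0.655266 = -0.377116
e^{−rT} = e^{−0.0469·2.6649} = 0.882511
N(−d₁) = 0.390449,  N(−d₂) = 0.646956
Put price V = K·e^{−rT}·N(−d₂) − S·N(−d₁) = 52.372894 − 30.599450 = 21.773444
Δ = −N(−d₁) = -0.390449

price = 21.773444
Δ = -0.390449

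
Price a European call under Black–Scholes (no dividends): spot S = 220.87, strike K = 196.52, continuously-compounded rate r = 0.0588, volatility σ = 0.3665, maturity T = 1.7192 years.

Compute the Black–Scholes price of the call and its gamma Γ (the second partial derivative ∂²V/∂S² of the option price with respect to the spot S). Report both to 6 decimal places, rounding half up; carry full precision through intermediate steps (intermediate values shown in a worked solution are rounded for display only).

σ√T = 0.3665·√1.7192 = 0.480548
d₁ = (ln(S/K) + (r+σ²/2)T) / (σ√T) = (ln(220.87/196.52) + (0.0588+0.3665²/2)·1.7192) / 0.480548 = (0.116810 + 0.216552) / 0.480548 = 0.693712
d₂ = d₁ − σ√T = 0.693712 − 0.480548 = 0.213164
e^{−rT} = e^{−0.0588·1.7192} = 0.903853
N(d₁) = 0.756069,  N(d₂) = 0.584400
Call price V = S·N(d₁) − K·e^{−rT}·N(d₂) = 166.992900 − 103.804205 = 63.188695
φ(d₁) = (1/√(2π))·e^{−d₁²/2} = 0.313625
Γ = φ(d₁) / (S·σ·√T) = 0.002955

price = 63.188695
Γ = 0.002955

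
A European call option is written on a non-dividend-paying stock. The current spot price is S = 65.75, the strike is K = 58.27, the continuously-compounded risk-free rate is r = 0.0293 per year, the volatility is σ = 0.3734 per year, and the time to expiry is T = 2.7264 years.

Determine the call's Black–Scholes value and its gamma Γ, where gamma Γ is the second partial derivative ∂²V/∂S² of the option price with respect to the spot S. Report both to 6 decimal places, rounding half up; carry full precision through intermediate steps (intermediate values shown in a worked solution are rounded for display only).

σ√T = 0.3734·√2.7264 = 0.616551
d₁ = (ln(S/K) + (r+σ²/2)T) / (σ√T) = (ln(65.75/58.27) + (0.0293+0.3734²/2)·2.7264) / 0.616551 = (0.120772 + 0.269951) / 0.616551 = 0.633724
d₂ = d₁ − σ√T = 0.633724 − 0.616551 = 0.017173
e^{−rT} = e^{−0.0293·2.7264} = 0.923224
N(d₁) = 0.736870,  N(d₂) = 0.506851
Call price V = S·N(d₁) − K·e^{−rT}·N(d₂) = 48.449178 − 27.266674 = 21.182504
φ(d₁) = (1/√(2π))·e^{−d₁²/2} = 0.326364
Γ = φ(d₁) / (S·σ·√T) = 0.008051

price = 21.182504
Γ = 0.008051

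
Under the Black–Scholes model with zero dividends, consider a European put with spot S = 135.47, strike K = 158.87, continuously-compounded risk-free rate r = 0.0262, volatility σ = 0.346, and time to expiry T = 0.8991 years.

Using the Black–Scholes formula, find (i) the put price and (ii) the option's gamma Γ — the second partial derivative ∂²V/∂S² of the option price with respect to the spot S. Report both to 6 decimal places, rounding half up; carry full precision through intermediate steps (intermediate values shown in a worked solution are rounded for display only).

σ√T = 0.346·√0.8991 = 0.328080
d₁ = (ln(S/K) + (r+σ²/2)T) / (σ√T) = (ln(135.47/158.87) + (0.0262+0.346²/2)·0.8991) / 0.328080 = (-0.159336 + 0.077375) / 0.328080 = -0.249821
d₂ = d₁ − σ√T = -0.249821 − 0.328080 = -0.577901
e^{−rT} = e^{−0.0262·0.8991} = 0.976719
N(−d₁) = 0.598637,  N(−d₂) = 0.718335
Put price V = K·e^{−rT}·N(−d₂) − S·N(−d₁) = 111.464927 − 81.097363 = 30.367564
φ(d₁) = (1/√(2π))·e^{−d₁²/2} = 0.386685
Γ = φ(d₁) / (S·σ·√T) = 0.008700

price = 30.367564
Γ = 0.008700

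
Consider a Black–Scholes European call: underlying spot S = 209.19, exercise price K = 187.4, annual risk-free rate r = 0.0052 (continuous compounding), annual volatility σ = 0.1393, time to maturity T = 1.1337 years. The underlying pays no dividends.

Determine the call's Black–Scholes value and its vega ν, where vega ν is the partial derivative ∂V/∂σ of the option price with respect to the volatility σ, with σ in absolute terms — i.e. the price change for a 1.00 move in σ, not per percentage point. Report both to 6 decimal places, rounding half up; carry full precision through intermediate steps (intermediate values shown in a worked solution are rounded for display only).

σ√T = 0.1393·√1.1337 = 0.148320
d₁ = (ln(S/K) + (r+σ²/2)T) / (σ√T) = (ln(209.19/187.4) + (0.0052+0.1393²/2)·1.1337) / 0.148320 = (0.109998 + 0.016895) / 0.148320 = 0.855529
d₂ = d₁ − σ√T = 0.855529 − 0.148320 = 0.707209
e^{−rT} = e^{−0.0052·1.1337} = 0.994122
N(d₁) = 0.803871,  N(d₂) = 0.760282
Call price V = S·N(d₁) − K·e^{−rT}·N(d₂) = 168.161751 − 141.639331 = 26.522420
φ(d₁) = (1/√(2π))·e^{−d₁²/2} = 0.276677
ν = S·φ(d₁)·√T = 61.625920

price = 26.522420
ν = 61.625920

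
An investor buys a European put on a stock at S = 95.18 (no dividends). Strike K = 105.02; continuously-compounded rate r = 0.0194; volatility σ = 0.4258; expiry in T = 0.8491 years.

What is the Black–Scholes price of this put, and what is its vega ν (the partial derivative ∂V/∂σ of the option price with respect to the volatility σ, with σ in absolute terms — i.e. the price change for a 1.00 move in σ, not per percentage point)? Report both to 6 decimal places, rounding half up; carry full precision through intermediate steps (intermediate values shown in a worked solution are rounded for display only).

σ√T = 0.4258·√0.8491 = 0.392360
d₁ = (ln(S/K) + (r+σ²/2)T) / (σ√T) = (ln(95.18/105.02) + (0.0194+0.4258²/2)·0.8491) / 0.392360 = (-0.098381 + 0.093446) / 0.392360 = -0.012578
d₂ = d₁ − σ√T = -0.012578 − 0.392360 = -0.404938
e^{−rT} = e^{−0.0194·0.8491} = 0.983662
N(−d₁) = 0.505018,  N(−d₂) = 0.657239
Put price V = K·e^{−rT}·N(−d₂) − S·N(−d₁) = 67.895522 − 48.067592 = 19.827930
φ(d₁) = (1/√(2π))·e^{−d₁²/2} = 0.398911
ν = S·φ(d₁)·√T = 34.986527

price = 19.827930
ν = 34.986527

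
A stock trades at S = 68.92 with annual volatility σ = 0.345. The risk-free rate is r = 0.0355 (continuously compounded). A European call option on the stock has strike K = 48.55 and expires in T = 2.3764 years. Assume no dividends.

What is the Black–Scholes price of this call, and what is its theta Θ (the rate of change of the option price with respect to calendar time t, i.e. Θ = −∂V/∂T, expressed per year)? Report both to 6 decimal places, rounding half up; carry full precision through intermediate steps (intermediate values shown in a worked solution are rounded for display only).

price = 27.664446
Θ = -2.834675

σ√T = 0.345·√2.3764 = 0.531837
d₁ = (ln(S/K) + (r+σ²/2)T) / (σ√T) = (ln(68.92/48.55) + (0.0355+0.345²/2)·2.3764) / 0.531837 = (0.350352 + 0.225788) / 0.531837 = 1.083301
d₂ = d₁ − σ√T = 1.083301 − 0.531837 = 0.551464
e^{−rT} = e^{−0.0355·2.3764} = 0.919098
N(d₁) = 0.860663,  N(d₂) = 0.709342
Call price V = S·N(d₁) − K·e^{−rT}·N(d₂) = 59.316863 − 31.652417 = 27.664446
φ(d₁) = (1/√(2π))·e^{−d₁²/2} = 0.221860
Θ = −S·φ(d₁)·σ/(2√T) − r·K·e^{−rT}·N(d₂) = −1.711014 − 1.123661 = -2.834675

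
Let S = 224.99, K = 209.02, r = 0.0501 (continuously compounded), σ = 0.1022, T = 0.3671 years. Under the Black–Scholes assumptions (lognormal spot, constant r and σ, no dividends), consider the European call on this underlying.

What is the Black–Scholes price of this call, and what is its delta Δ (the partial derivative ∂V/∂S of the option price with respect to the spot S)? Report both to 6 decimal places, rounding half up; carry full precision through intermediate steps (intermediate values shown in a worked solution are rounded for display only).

σ√T = 0.1022·√0.3671 = 0.061922
d₁ = (ln(S/K) + (r+σ²/2)T) / (σ√T) = (ln(224.99/209.02) + (0.0501+0.1022²/2)·0.3671) / 0.061922 = (0.073626 + 0.020309) / 0.061922 = 1.516994
d₂ = d₁ − σ√T = 1.516994 − 0.061922 = 1.455072
e^{−rT} = e^{−0.0501·0.3671} = 0.981776
N(d₁) = 0.935366,  N(d₂) = 0.927175
Call price V = S·N(d₁) − K·e^{−rT}·N(d₂) = 210.447966 − 190.266484 = 20.181481
Δ = N(d₁) = 0.935366

price = 20.181481
Δ = 0.935366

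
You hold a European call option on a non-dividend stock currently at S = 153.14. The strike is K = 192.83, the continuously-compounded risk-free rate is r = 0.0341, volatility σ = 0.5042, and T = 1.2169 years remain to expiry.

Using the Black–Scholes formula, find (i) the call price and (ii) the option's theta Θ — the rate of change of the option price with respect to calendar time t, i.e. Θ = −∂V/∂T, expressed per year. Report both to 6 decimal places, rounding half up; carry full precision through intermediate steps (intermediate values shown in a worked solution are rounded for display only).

σ√T = 0.5042·√1.2169 = 0.556199
d₁ = (ln(S/K) + (r+σ²/2)T) / (σ√T) = (ln(153.14/192.83) + (0.0341+0.5042²/2)·1.2169) / 0.556199 = (-0.230456 + 0.196175) / 0.556199 = -0.061635
d₂ = d₁ − σ√T = -0.061635 − 0.556199 = -0.617834
e^{−rT} = e^{−0.0341·1.2169} = 0.959353
N(d₁) = 0.475427,  N(d₂) = 0.268342
Call price V = S·N(d₁) − K·e^{−rT}·N(d₂) = 72.806843 − 49.641183 = 23.165660
φ(d₁) = (1/√(2π))·e^{−d₁²/2} = 0.398185
Θ = −S·φ(d₁)·σ/(2√T) − r·K·e^{−rT}·N(d₂) = −13.935392 − 1.692764 = -15.628156

price = 23.165660
Θ = -15.628156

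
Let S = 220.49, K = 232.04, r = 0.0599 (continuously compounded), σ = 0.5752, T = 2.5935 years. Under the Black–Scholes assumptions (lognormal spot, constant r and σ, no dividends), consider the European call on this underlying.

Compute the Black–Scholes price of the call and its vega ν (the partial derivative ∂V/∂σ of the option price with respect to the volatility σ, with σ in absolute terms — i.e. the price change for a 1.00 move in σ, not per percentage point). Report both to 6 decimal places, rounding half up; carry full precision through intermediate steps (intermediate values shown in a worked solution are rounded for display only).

σ√T = 0.5752·√2.5935 = 0.926322
d₁ = (ln(S/K) + (r+σ²/2)T) / (σ√T) = (ln(220.49/232.04) + (0.0599+0.5752²/2)·2.5935) / 0.926322 = (-0.051057 + 0.584387) / 0.926322 = 0.575750
d₂ = d₁ − σ√T = 0.575750 − 0.926322 = -0.350573
e^{−rT} = e^{−0.0599·2.5935} = 0.856115
N(d₁) = 0.717608,  N(d₂) = 0.362955
Call price V = S·N(d₁) − K·e^{−rT}·N(d₂) = 158.225334 − 72.101975 = 86.123360
φ(d₁) = (1/√(2π))·e^{−d₁²/2} = 0.338009
ν = S·φ(d₁)·√T = 120.021897

price = 86.123360
ν = 120.021897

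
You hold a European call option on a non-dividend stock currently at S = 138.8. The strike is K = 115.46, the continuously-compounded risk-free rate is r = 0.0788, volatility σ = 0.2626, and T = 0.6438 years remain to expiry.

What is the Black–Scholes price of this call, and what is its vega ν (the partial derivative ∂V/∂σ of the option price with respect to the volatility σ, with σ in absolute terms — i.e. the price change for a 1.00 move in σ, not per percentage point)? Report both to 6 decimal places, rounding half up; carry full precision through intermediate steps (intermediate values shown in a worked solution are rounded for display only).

price = 30.778742
ν = 21.111487

σ√T = 0.2626·√0.6438 = 0.210703
d₁ = (ln(S/K) + (r+σ²/2)T) / (σ√T) = (ln(138.8/115.46) + (0.0788+0.2626²/2)·0.6438) / 0.210703 = (0.184110 + 0.072929) / 0.210703 = 1.219914
d₂ = d₁ − σ√T = 1.219914 − 0.210703 = 1.009211
e^{−rT} = e^{−0.0788·0.6438} = 0.950534
N(d₁) = 0.888751,  N(d₂) = 0.843563
Call price V = S·N(d₁) − K·e^{−rT}·N(d₂) = 123.358666 − 92.579924 = 30.778742
φ(d₁) = (1/√(2π))·e^{−d₁²/2} = 0.189563
ν = S·φ(d₁)·√T = 21.111487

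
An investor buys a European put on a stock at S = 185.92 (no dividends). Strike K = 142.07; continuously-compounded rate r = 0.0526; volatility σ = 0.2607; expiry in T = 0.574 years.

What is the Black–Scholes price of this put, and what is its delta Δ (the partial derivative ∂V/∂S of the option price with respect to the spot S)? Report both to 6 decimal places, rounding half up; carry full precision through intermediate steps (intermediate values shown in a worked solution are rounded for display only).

σ√T = 0.2607·√0.574 = 0.197514
d₁ = (ln(S/K) + (r+σ²/2)T) / (σ√T) = (ln(185.92/142.07) + (0.0526+0.2607²/2)·0.574) / 0.197514 = (0.268997 + 0.049698) / 0.197514 = 1.613533
d₂ = d₁ − σ√T = 1.613533 − 0.197514 = 1.416020
e^{−rT} = e^{−0.0526·0.574} = 0.970259
N(−d₁) = 0.053314,  N(−d₂) = 0.078385
Put price V = K·e^{−rT}·N(−d₂) − S·N(−d₁) = 10.804932 − 9.912200 = 0.892733
Δ = −N(−d₁) = -0.053314

price = 0.892733
Δ = -0.053314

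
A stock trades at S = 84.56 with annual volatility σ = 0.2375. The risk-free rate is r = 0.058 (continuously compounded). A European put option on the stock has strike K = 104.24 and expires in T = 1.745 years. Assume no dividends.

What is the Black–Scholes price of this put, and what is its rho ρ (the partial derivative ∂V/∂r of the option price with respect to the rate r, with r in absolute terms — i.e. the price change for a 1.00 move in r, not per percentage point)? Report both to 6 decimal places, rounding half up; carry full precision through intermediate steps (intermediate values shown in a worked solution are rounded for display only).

σ√T = 0.2375·√1.745 = 0.313734
d₁ = (ln(S/K) + (r+σ²/2)T) / (σ√T) = (ln(84.56/104.24) + (0.058+0.2375²/2)·1.745) / 0.313734 = (-0.209235 + 0.150424) / 0.313734 = -0.187452
d₂ = d₁ − σ√T = -0.187452 − 0.313734 = -0.501186
e^{−rT} = e^{−0.058·1.745} = 0.903743
N(−d₁) = 0.574347,  N(−d₂) = 0.691880
Put price V = K·e^{−rT}·N(−d₂) − S·N(−d₁) = 65.179376 − 48.566783 = 16.612593
ρ = −K·T·e^{−rT}·N(−d₂) = -113.738011

price = 16.612593
ρ = -113.738011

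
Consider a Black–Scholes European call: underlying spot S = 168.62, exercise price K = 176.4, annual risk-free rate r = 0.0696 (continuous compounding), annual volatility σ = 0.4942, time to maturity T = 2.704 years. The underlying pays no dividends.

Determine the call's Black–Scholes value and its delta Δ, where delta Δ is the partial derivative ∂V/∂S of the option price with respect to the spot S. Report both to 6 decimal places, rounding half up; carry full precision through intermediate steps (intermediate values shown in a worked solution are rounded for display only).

σ√T = 0.4942·√2.704 = 0.812655
d₁ = (ln(S/K) + (r+σ²/2)T) / (σ√T) = (ln(168.62/176.4) + (0.0696+0.4942²/2)·2.704) / 0.812655 = (-0.045106 + 0.518402) / 0.812655 = 0.582407
d₂ = d₁ − σ√T = 0.582407 − 0.812655 = -0.230248
e^{−rT} = e^{−0.0696·2.704} = 0.828450
N(d₁) = 0.719854,  N(d₂) = 0.408950
Call price V = S·N(d₁) − K·e^{−rT}·N(d₂) = 121.381732 − 59.763339 = 61.618393
Δ = N(d₁) = 0.719854

price = 61.618393
Δ = 0.719854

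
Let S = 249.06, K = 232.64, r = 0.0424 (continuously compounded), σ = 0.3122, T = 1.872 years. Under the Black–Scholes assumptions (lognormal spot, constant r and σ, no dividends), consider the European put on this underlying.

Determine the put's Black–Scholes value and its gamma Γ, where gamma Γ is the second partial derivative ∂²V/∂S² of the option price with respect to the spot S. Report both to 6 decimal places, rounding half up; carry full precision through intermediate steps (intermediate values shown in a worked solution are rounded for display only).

σ√T = 0.3122·√1.872 = 0.427155
d₁ = (ln(S/K) + (r+σ²/2)T) / (σ√T) = (ln(249.06/232.64) + (0.0424+0.3122²/2)·1.872) / 0.427155 = (0.068202 + 0.170604) / 0.427155 = 0.559060
d₂ = d₁ − σ√T = 0.559060 − 0.427155 = 0.131904
e^{−rT} = e^{−0.0424·1.872} = 0.923696
N(−d₁) = 0.288061,  N(−d₂) = 0.447530
Put price V = K·e^{−rT}·N(−d₂) − S·N(−d₁) = 96.169063 − 71.744356 = 24.424707
φ(d₁) = (1/√(2π))·e^{−d₁²/2} = 0.341225
Γ = φ(d₁) / (S·σ·√T) = 0.003207

price = 24.424707
Γ = 0.003207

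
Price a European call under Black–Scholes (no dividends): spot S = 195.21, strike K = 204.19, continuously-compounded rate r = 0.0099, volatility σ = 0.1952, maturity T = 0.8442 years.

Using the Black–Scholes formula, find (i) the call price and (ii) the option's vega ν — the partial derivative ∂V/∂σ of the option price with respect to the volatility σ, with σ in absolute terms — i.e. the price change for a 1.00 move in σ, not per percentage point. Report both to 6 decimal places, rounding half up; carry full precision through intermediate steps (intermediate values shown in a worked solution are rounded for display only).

price = 10.862784
ν = 71.086700

σ√T = 0.1952·√0.8442 = 0.179350
d₁ = (ln(S/K) + (r+σ²/2)T) / (σ√T) = (ln(195.21/204.19) + (0.0099+0.1952²/2)·0.8442) / 0.179350 = (-0.044975 + 0.024441) / 0.179350 = -0.114492
d₂ = d₁ − σ√T = -0.114492 − 0.179350 = -0.293842
e^{−rT} = e^{−0.0099·0.8442} = 0.991677
N(d₁) = 0.454424,  N(d₂) = 0.384439
Call price V = S·N(d₁) − K·e^{−rT}·N(d₂) = 88.708103 − 77.845319 = 10.862784
φ(d₁) = (1/√(2π))·e^{−d₁²/2} = 0.396336
ν = S·φ(d₁)·√T = 71.086700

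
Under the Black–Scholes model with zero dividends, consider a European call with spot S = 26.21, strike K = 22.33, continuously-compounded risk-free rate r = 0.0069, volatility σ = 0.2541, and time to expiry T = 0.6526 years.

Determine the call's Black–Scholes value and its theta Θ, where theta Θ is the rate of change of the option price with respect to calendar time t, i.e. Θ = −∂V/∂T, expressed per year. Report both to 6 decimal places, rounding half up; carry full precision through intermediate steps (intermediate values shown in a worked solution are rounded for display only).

price = 4.571557
Θ = -1.208101

σ√T = 0.2541·√0.6526 = 0.205271
d₁ = (ln(S/K) + (r+σ²/2)T) / (σ√T) = (ln(26.21/22.33) + (0.0069+0.2541²/2)·0.6526) / 0.205271 = (0.160210 + 0.025571) / 0.205271 = 0.905051
d₂ = d₁ − σ√T = 0.905051 − 0.205271 = 0.699780
e^{−rT} = e^{−0.0069·0.6526} = 0.995507
N(d₁) = 0.817281,  N(d₂) = 0.757968
Call price V = S·N(d₁) − K·e^{−rT}·N(d₂) = 21.420932 − 16.849375 = 4.571557
φ(d₁) = (1/√(2π))·e^{−d₁²/2} = 0.264875
Θ = −S·φ(d₁)·σ/(2√T) − r·K·e^{−rT}·N(d₂) = −1.091840 − 0.116261 = -1.208101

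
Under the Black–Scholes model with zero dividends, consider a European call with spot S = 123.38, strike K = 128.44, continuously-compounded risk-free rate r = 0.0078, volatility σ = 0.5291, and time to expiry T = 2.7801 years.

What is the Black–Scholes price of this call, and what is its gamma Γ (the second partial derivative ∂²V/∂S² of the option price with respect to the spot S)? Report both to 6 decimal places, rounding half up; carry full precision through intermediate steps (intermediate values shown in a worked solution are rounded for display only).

σ√T = 0.5291·√2.7801 = 0.882202
d₁ = (ln(S/K) + (r+σ²/2)T) / (σ√T) = (ln(123.38/128.44) + (0.0078+0.5291²/2)·2.7801) / 0.882202 = (-0.040193 + 0.410825) / 0.882202 = 0.420122
d₂ = d₁ − σ√T = 0.420122 − 0.882202 = -0.462080
e^{−rT} = e^{−0.0078·2.7801} = 0.978549
N(d₁) = 0.662802,  N(d₂) = 0.322012
Call price V = S·N(d₁) − K·e^{−rT}·N(d₂) = 81.776469 − 40.471992 = 41.304477
φ(d₁) = (1/√(2π))·e^{−d₁²/2} = 0.365244
Γ = φ(d₁) / (S·σ·√T) = 0.003356

price = 41.304477
Γ = 0.003356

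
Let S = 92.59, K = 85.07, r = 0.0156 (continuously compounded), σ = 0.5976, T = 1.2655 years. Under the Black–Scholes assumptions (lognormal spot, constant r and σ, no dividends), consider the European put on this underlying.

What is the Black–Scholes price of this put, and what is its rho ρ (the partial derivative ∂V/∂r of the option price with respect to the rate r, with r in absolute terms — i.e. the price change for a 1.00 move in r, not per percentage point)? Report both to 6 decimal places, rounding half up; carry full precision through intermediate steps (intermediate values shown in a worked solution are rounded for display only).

σ√T = 0.5976·√1.2655 = 0.672267
d₁ = (ln(S/K) + (r+σ²/2)T) / (σ√T) = (ln(92.59/85.07) + (0.0156+0.5976²/2)·1.2655) / 0.672267 = (0.084707 + 0.245713) / 0.672267 = 0.491501
d₂ = d₁ − σ√T = 0.491501 − 0.672267 = -0.180766
e^{−rT} = e^{−0.0156·1.2655} = 0.980452
N(−d₁) = 0.311536,  N(−d₂) = 0.571724
Put price V = K·e^{−rT}·N(−d₂) − S·N(−d₁) = 47.685827 − 28.845124 = 18.840703
ρ = −K·T·e^{−rT}·N(−d₂) = -60.346414

price = 18.840703
ρ = -60.346414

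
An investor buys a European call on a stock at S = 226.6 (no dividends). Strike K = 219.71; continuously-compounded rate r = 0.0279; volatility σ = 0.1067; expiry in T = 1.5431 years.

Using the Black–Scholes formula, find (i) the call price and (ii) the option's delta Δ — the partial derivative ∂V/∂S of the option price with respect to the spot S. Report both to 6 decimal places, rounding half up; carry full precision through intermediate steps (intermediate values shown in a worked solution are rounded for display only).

σ√T = 0.1067·√1.5431 = 0.132544
d₁ = (ln(S/K) + (r+σ²/2)T) / (σ√T) = (ln(226.6/219.71) + (0.0279+0.1067²/2)·1.5431) / 0.132544 = (0.030878 + 0.051837) / 0.132544 = 0.624050
d₂ = d₁ − σ√T = 0.624050 − 0.132544 = 0.491506
e^{−rT} = e^{−0.0279·1.5431} = 0.957861
N(d₁) = 0.733703,  N(d₂) = 0.688466
Call price V = S·N(d₁) − K·e^{−rT}·N(d₂) = 166.257020 − 144.888725 = 21.368295
Δ = N(d₁) = 0.733703

price = 21.368295
Δ = 0.733703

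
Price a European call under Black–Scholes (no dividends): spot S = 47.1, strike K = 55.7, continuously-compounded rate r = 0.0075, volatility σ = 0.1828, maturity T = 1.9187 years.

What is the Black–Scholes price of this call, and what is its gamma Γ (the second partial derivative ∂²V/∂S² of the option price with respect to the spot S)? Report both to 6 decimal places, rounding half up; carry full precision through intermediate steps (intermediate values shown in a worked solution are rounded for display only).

price = 2.143260
Γ = 0.029827

σ√T = 0.1828·√1.9187 = 0.253209
d₁ = (ln(S/K) + (r+σ²/2)T) / (σ√T) = (ln(47.1/55.7) + (0.0075+0.1828²/2)·1.9187) / 0.253209 = (-0.167707 + 0.046448) / 0.253209 = -0.478890
d₂ = d₁ − σ√T = -0.478890 − 0.253209 = -0.732099
e^{−rT} = e^{−0.0075·1.9187} = 0.985713
N(d₁) = 0.316008,  N(d₂) = 0.232054
Call price V = S·N(d₁) − K·e^{−rT}·N(d₂) = 14.883999 − 12.740739 = 2.143260
φ(d₁) = (1/√(2π))·e^{−d₁²/2} = 0.355722
Γ = φ(d₁) / (S·σ·√T) = 0.029827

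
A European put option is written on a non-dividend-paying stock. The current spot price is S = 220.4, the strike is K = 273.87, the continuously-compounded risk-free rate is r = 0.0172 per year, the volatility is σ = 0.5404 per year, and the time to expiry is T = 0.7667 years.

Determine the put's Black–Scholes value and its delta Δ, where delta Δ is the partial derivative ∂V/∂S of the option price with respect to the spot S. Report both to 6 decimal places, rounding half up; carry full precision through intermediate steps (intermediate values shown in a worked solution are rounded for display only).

price = 74.930964
Δ = -0.577139

σ√T = 0.5404·√0.7667 = 0.473182
d₁ = (ln(S/K) + (r+σ²/2)T) / (σ√T) = (ln(220.4/273.87) + (0.0172+0.5404²/2)·0.7667) / 0.473182 = (-0.217209 + 0.125138) / 0.473182 = -0.194580
d₂ = d₁ − σ√T = -0.194580 − 0.473182 = -0.667762
e^{−rT} = e^{−0.0172·0.7667} = 0.986899
N(−d₁) = 0.577139,  N(−d₂) = 0.747857
Put price V = K·e^{−rT}·N(−d₂) − S·N(−d₁) = 202.132421 − 127.201457 = 74.930964
Δ = −N(−d₁) = -0.577139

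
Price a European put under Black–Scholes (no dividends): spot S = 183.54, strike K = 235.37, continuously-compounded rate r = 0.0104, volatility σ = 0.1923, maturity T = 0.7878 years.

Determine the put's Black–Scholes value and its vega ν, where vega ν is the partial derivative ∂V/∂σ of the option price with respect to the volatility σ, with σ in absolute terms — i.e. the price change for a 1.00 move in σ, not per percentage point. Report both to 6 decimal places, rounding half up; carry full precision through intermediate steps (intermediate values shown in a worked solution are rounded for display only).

σ√T = 0.1923·√0.7878 = 0.170682
d₁ = (ln(S/K) + (r+σ²/2)T) / (σ√T) = (ln(183.54/235.37) + (0.0104+0.1923²/2)·0.7878) / 0.170682 = (-0.248726 + 0.022759) / 0.170682 = -1.323907
d₂ = d₁ − σ√T = -1.323907 − 0.170682 = -1.494589
e^{−rT} = e^{−0.0104·0.7878} = 0.991840
N(−d₁) = 0.907233,  N(−d₂) = 0.932489
Put price V = K·e^{−rT}·N(−d₂) − S·N(−d₁) = 217.689081 − 166.513550 = 51.175531
φ(d₁) = (1/√(2π))·e^{−d₁²/2} = 0.166077
ν = S·φ(d₁)·√T = 27.055052

price = 51.175531
ν = 27.055052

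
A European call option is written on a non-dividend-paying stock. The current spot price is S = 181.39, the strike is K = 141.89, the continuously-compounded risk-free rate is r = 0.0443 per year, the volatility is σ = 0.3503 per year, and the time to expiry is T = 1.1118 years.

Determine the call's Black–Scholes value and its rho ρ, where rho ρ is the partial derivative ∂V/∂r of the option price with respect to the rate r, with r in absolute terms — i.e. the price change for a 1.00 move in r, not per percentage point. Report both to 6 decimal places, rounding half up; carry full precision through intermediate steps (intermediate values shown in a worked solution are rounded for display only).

σ√T = 0.3503·√1.1118 = 0.369363
d₁ = (ln(S/K) + (r+σ²/2)T) / (σ√T) = (ln(181.39/141.89) + (0.0443+0.3503²/2)·1.1118) / 0.369363 = (0.245597 + 0.117467) / 0.369363 = 0.982948
d₂ = d₁ − σ√T = 0.982948 − 0.369363 = 0.613585
e^{−rT} = e^{−0.0443·1.1118} = 0.951941
N(d₁) = 0.837183,  N(d₂) = 0.730255
Call price V = S·N(d₁) − K·e^{−rT}·N(d₂) = 151.856699 − 98.636165 = 53.220533
ρ = K·T·e^{−rT}·N(d₂) = 109.663689

price = 53.220533
ρ = 109.663689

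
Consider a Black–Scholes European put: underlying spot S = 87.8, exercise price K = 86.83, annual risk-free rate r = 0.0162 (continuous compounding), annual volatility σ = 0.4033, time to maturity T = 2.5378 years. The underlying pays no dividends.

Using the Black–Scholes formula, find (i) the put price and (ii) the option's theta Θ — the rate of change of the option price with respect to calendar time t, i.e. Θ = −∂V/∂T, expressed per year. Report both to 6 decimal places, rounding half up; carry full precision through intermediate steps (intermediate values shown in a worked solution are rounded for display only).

price = 19.395185
Θ = -3.285761

σ√T = 0.4033·√2.5378 = 0.642476
d₁ = (ln(S/K) + (r+σ²/2)T) / (σ√T) = (ln(87.8/86.83) + (0.0162+0.4033²/2)·2.5378) / 0.642476 = (0.011109 + 0.247500) / 0.642476 = 0.402520
d₂ = d₁ − σ√T = 0.402520 − 0.642476 = -0.239956
e^{−rT} = e^{−0.0162·2.5378} = 0.959721
N(−d₁) = 0.343651,  N(−d₂) = 0.594818
Put price V = K·e^{−rT}·N(−d₂) − S·N(−d₁) = 49.567718 − 30.172533 = 19.395185
φ(d₁) = (1/√(2π))·e^{−d₁²/2} = 0.367898
Θ = −S·φ(d₁)·σ/(2√T) + r·K·e^{−rT}·N(−d₂) = −4.088758 + 0.802997 = -3.285761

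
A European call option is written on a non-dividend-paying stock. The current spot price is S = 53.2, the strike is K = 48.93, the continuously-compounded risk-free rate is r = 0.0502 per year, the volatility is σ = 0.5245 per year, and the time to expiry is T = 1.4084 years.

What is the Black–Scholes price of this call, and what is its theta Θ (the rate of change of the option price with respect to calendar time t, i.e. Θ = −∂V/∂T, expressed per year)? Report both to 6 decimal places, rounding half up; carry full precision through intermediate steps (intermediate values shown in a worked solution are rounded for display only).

σ√T = 0.5245·√1.4084 = 0.622456
d₁ = (ln(S/K) + (r+σ²/2)T) / (σ√T) = (ln(53.2/48.93) + (0.0502+0.5245²/2)·1.4084) / 0.622456 = (0.083668 + 0.264427) / 0.622456 = 0.559228
d₂ = d₁ − σ√T = 0.559228 − 0.622456 = -0.063227
e^{−rT} = e^{−0.0502·1.4084} = 0.931740
N(d₁) = 0.711997,  N(d₂) = 0.474793
Call price V = S·N(d₁) − K·e^{−rT}·N(d₂) = 37.878245 − 21.645814 = 16.232430
φ(d₁) = (1/√(2π))·e^{−d₁²/2} = 0.341193
Θ = −S·φ(d₁)·σ/(2√T) − r·K·e^{−rT}·N(d₂) = −4.011108 − 1.086620 = -5.097728

price = 16.232430
Θ = -5.097728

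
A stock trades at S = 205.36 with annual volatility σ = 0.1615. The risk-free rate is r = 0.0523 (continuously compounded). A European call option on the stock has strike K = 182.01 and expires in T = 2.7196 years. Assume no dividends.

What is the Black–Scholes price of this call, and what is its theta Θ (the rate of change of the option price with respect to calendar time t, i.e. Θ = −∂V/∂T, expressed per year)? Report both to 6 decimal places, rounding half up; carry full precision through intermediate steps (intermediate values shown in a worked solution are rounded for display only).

price = 51.551932
Θ = -8.775827

σ√T = 0.1615·√2.7196 = 0.266333
d₁ = (ln(S/K) + (r+σ²/2)T) / (σ√T) = (ln(205.36/182.01) + (0.0523+0.1615²/2)·2.7196) / 0.266333 = (0.120703 + 0.177702) / 0.266333 = 1.120419
d₂ = d₁ − σ√T = 1.120419 − 0.266333 = 0.854086
e^{−rT} = e^{−0.0523·2.7196} = 0.867417
N(d₁) = 0.868732,  N(d₂) = 0.803471
Call price V = S·N(d₁) − K·e^{−rT}·N(d₂) = 178.402886 − 126.850954 = 51.551932
φ(d₁) = (1/√(2π))·e^{−d₁²/2} = 0.212969
Θ = −S·φ(d₁)·σ/(2√T) − r·K·e^{−rT}·N(d₂) = −2.141522 − 6.634305 = -8.775827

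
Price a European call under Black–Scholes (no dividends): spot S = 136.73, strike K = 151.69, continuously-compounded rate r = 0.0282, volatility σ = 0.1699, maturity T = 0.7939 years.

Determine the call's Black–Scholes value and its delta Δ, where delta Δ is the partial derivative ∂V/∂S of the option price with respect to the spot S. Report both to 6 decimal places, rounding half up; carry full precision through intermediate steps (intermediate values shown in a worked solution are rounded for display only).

price = 4.010998
Δ = 0.321933

σ√T = 0.1699·√0.7939 = 0.151383
d₁ = (ln(S/K) + (r+σ²/2)T) / (σ√T) = (ln(136.73/151.69) + (0.0282+0.1699²/2)·0.7939) / 0.151383 = (-0.103831 + 0.033846) / 0.151383 = -0.462301
d₂ = d₁ − σ√T = -0.462301 − 0.151383 = -0.613684
e^{−rT} = e^{−0.0282·0.7939} = 0.977861
N(d₁) = 0.321933,  N(d₂) = 0.269712
Call price V = S·N(d₁) − K·e^{−rT}·N(d₂) = 44.017843 − 40.006845 = 4.010998
Δ = N(d₁) = 0.321933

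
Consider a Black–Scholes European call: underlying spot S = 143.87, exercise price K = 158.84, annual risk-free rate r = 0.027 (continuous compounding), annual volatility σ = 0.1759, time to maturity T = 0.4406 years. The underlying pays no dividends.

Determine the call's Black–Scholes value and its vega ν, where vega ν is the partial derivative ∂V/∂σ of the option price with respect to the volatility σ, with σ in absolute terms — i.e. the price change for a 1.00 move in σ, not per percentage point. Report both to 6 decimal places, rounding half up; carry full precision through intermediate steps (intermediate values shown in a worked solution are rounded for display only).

σ√T = 0.1759·√0.4406 = 0.116758
d₁ = (ln(S/K) + (r+σ²/2)T) / (σ√T) = (ln(143.87/158.84) + (0.027+0.1759²/2)·0.4406) / 0.116758 = (-0.098987 + 0.018712) / 0.116758 = -0.687529
d₂ = d₁ − σ√T = -0.687529 − 0.116758 = -0.804288
e^{−rT} = e^{−0.027·0.4406} = 0.988174
N(d₁) = 0.245875,  N(d₂) = 0.210615
Call price V = S·N(d₁) − K·e^{−rT}·N(d₂) = 35.373974 − 33.058527 = 2.315447
φ(d₁) = (1/√(2π))·e^{−d₁²/2} = 0.314967
ν = S·φ(d₁)·√T = 30.078610

price = 2.315447
ν = 30.078610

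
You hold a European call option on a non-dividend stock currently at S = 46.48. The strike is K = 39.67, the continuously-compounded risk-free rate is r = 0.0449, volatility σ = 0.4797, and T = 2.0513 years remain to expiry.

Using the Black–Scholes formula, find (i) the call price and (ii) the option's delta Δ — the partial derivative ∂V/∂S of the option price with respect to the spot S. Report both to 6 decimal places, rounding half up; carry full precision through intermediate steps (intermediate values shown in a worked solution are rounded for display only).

σ√T = 0.4797·√2.0513 = 0.687044
d₁ = (ln(S/K) + (r+σ²/2)T) / (σ√T) = (ln(46.48/39.67) + (0.0449+0.4797²/2)·2.0513) / 0.687044 = (0.158427 + 0.328118) / 0.687044 = 0.708172
d₂ = d₁ − σ√T = 0.708172 − 0.687044 = 0.021128
e^{−rT} = e^{−0.0449·2.0513} = 0.912011
N(d₁) = 0.760581,  N(d₂) = 0.508428
Call price V = S·N(d₁) − K·e^{−rT}·N(d₂) = 35.351787 − 18.394663 = 16.957124
Δ = N(d₁) = 0.760581

price = 16.957124
Δ = 0.760581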